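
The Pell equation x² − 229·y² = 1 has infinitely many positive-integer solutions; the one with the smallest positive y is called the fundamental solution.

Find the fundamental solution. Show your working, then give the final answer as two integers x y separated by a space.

[15; 7,1,1,7,30] for √229; ℓ=5 ⇒ convergent index 9
step 0: (15, 1)  from 15·(1,0) + (0,1)
…
step 2: (121, 8)  from 1·(106,7) + (15,1)
step 3: (227, 15)  from 1·(121,8) + (106,7)
step 4: (1710, 113)  from 7·(227,15) + (121,8)
…
step 8: (776325, 51301)  from 1·(413926,27353) + (362399,23948)
step 9: (5848201, 386460)  from 7·(776325,51301) + (413926,27353)
fundamental: x₁=5848201, y₁=386460  (since 34201454936401 − 229·149351331600 = 1)

5848201 386460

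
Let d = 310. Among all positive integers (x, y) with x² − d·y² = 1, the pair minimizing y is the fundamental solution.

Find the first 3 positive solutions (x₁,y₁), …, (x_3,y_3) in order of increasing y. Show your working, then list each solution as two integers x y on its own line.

[17; 1,1,1,1,5,…,1,1,34] for √310; ℓ=16 ⇒ convergent index 15
a_0=17:  p_0=17·1+0=17,  q_0=17·0+1=1
…
a_2=1:  p_2=1·18+17=35,  q_2=1·1+1=2
…
a_5=5:  p_5=5·88+53=493,  q_5=5·5+3=28
…
a_10=3:  p_10=3·7747+5687=28928,  q_10=3·440+323=1643
…
a_12=1:  p_12=1·152387+28928=181315,  q_12=1·8655+1643=10298
…
a_14=1:  p_14=1·333702+181315=515017,  q_14=1·18953+10298=29251
a_15=1:  p_15=1·515017+333702=848719,  q_15=1·29251+18953=48204
(x₁, y₁) = (848719, 48204);  848719² − 310·48204² = 1 ✓
(848719+48204√310)^2 = 1440647881921 + 81823301352√310
(848719+48204√310)^3 = 2445410459391369679 + 138889981000287972√310

848719 48204
1440647881921 81823301352
2445410459391369679 138889981000287972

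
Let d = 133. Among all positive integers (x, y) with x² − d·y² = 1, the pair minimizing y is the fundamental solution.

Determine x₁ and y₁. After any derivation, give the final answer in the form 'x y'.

[11; 1,1,7,5,1,…,1,1,22] for √133; ℓ=16 ⇒ convergent index 15
k=0  a_k=11  p_k/q_k = 11/1
…
k=2  a_k=1  p_k/q_k = 23/2
k=3  a_k=7  p_k/q_k = 173/15
k=4  a_k=5  p_k/q_k = 888/77
k=5  a_k=1  p_k/q_k = 1061/92
k=6  a_k=1  p_k/q_k = 1949/169
k=7  a_k=1  p_k/q_k = 3010/261
k=8  a_k=2  p_k/q_k = 7969/691
…
k=10  a_k=1  p_k/q_k = 18948/1643
k=11  a_k=1  p_k/q_k = 29927/2595
k=12  a_k=5  p_k/q_k = 168583/14618
k=13  a_k=7  p_k/q_k = 1210008/104921
k=14  a_k=1  p_k/q_k = 1378591/119539
k=15  a_k=1  p_k/q_k = 2588599/224460
(x₁, y₁) = (2588599, 224460);  2588599² − 133·224460² = 1 ✓

2588599 224460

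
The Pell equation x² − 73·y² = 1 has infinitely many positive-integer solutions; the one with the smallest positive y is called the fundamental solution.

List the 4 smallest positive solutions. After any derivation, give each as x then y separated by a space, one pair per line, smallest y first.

[8; 1,1,5,5,1,1,16] for √73; ℓ=7 ⇒ convergent index 13
i=0: a=8 ⇒ p=8, q=1
…
i=2: a=1 ⇒ p=17, q=2
…
i=7: a=16 ⇒ p=17669, q=2068
…
i=10: a=5 ⇒ p=200767, q=23498
i=11: a=5 ⇒ p=1040241, q=121751
i=12: a=1 ⇒ p=1241008, q=145249
i=13: a=1 ⇒ p=2281249, q=267000
(x₁, y₁) = (2281249, 267000);  2281249² − 73·267000² = 1 ✓
(x_2, y_2) = (2281249·2281249 + 73·267000·267000, 2281249·267000 + 267000·2281249) = (10408194000001, 1218186966000)
(x_3, y_3) = (2281249·10408194000001 + 73·267000·1218186966000, 2281249·1218186966000 + 267000·10408194000001) = (47487364308614281249, 5557975596000801000)
(x_4, y_4) = (2281249·47487364308614281249 + 73·267000·5557975596000801000, 2281249·5557975596000801000 + 267000·47487364308614281249) = (216661004683313632776000001, 25358252540801244373932000)

2281249 267000
10408194000001 1218186966000
47487364308614281249 5557975596000801000
216661004683313632776000001 25358252540801244373932000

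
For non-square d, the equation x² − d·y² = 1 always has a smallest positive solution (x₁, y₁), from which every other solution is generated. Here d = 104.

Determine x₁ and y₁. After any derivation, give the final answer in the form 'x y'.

51 5

d=104: √d = [10; 5,20] (ℓ=2, even), read p_1/q_1
i=0: a=10 ⇒ p=10, q=1
i=1: a=5 ⇒ p=51, q=5
→ (51, 5).  Check: 51²=2601, 104·5²=2600, difference 1.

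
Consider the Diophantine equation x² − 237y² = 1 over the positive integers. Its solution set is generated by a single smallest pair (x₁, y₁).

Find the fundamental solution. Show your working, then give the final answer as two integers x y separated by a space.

√237 = [15; 2,1,1,7,10,7,1,1,2,30, …], period ℓ=10 (even) → k=9
step 0: (15, 1)  from 15·(1,0) + (0,1)
…
step 2: (46, 3)  from 1·(31,2) + (15,1)
step 3: (77, 5)  from 1·(46,3) + (31,2)
step 4: (585, 38)  from 7·(77,5) + (46,3)
step 5: (5927, 385)  from 10·(585,38) + (77,5)
step 6: (42074, 2733)  from 7·(5927,385) + (585,38)
step 7: (48001, 3118)  from 1·(42074,2733) + (5927,385)
step 8: (90075, 5851)  from 1·(48001,3118) + (42074,2733)
step 9: (228151, 14820)  from 2·(90075,5851) + (48001,3118)
fundamental: x₁=228151, y₁=14820  (since 52052878801 − 237·219632400 = 1)

228151 14820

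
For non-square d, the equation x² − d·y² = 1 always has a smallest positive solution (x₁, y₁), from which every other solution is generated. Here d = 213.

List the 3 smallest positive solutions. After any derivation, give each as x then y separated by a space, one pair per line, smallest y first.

194399 13320
75581942401 5178789360
29386108041429599 2013502945575960

d=213: √d = [14; 1,1,2,6,1,8,1,6,2,1,1,28] (ℓ=12, even), read p_11/q_11
a_0=14:  p_0=14·1+0=14,  q_0=14·0+1=1
a_1=1:  p_1=1·14+1=15,  q_1=1·1+0=1
…
a_3=2:  p_3=2·29+15=73,  q_3=2·2+1=5
a_4=6:  p_4=6·73+29=467,  q_4=6·5+2=32
a_5=1:  p_5=1·467+73=540,  q_5=1·32+5=37
a_6=8:  p_6=8·540+467=4787,  q_6=8·37+32=328
a_7=1:  p_7=1·4787+540=5327,  q_7=1·328+37=365
a_8=6:  p_8=6·5327+4787=36749,  q_8=6·365+328=2518
a_9=2:  p_9=2·36749+5327=78825,  q_9=2·2518+365=5401
a_10=1:  p_10=1·78825+36749=115574,  q_10=1·5401+2518=7919
a_11=1:  p_11=1·115574+78825=194399,  q_11=1·7919+5401=13320
(x₁, y₁) = (194399, 13320);  194399² − 213·13320² = 1 ✓
n=2: (194399,13320)∘(194399,13320) = (194399·194399+213·13320·13320, 194399·13320+13320·194399) = (75581942401,5178789360)
n=3: (75581942401,5178789360)∘(194399,13320) = (194399·75581942401+213·13320·5178789360, 194399·5178789360+13320·75581942401) = (29386108041429599,2013502945575960)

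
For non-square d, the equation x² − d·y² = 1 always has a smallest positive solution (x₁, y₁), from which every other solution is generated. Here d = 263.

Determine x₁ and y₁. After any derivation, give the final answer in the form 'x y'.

√263 = [16; 4,1,1,1,1,15,1,1,1,1,4,32, …], period ℓ=12 (even) → k=11
a_0=16:  p_0=16·1+0=16,  q_0=16·0+1=1
a_1=4:  p_1=4·16+1=65,  q_1=4·1+0=4
a_2=1:  p_2=1·65+16=81,  q_2=1·4+1=5
a_3=1:  p_3=1·81+65=146,  q_3=1·5+4=9
…
a_5=1:  p_5=1·227+146=373,  q_5=1·14+9=23
a_6=15:  p_6=15·373+227=5822,  q_6=15·23+14=359
…
a_8=1:  p_8=1·6195+5822=12017,  q_8=1·382+359=741
…
a_10=1:  p_10=1·18212+12017=30229,  q_10=1·1123+741=1864
a_11=4:  p_11=4·30229+18212=139128,  q_11=4·1864+1123=8579
fundamental: x₁=139128, y₁=8579  (since 19356600384 − 263·73599241 = 1)

139128 8579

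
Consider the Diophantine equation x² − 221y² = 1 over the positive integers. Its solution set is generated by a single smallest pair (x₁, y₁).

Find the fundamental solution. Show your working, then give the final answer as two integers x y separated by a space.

1665 112

d=221: √d = [14; 1,6,2,6,1,28] (ℓ=6, even), read p_5/q_5
i=0: a=14 ⇒ p=14, q=1
i=1: a=1 ⇒ p=15, q=1
…
i=4: a=6 ⇒ p=1442, q=97
i=5: a=1 ⇒ p=1665, q=112
(x₁, y₁) = (1665, 112);  1665² − 221·112² = 1 ✓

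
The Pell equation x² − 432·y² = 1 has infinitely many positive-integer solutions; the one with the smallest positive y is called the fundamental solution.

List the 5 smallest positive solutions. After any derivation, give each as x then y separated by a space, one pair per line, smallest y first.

d=432: √d = [20; 1,3,1,1,1,3,1,40] (ℓ=8, even), read p_7/q_7
i=0: a=20 ⇒ p=20, q=1
…
i=2: a=3 ⇒ p=83, q=4
i=3: a=1 ⇒ p=104, q=5
i=4: a=1 ⇒ p=187, q=9
i=5: a=1 ⇒ p=291, q=14
i=6: a=3 ⇒ p=1060, q=51
i=7: a=1 ⇒ p=1351, q=65
fundamental: x₁=1351, y₁=65  (since 1825201 − 432·4225 = 1)
(1351+65√432)^2 = 3650401 + 175630√432
(1351+65√432)^3 = 9863382151 + 474552195√432
(1351+65√432)^4 = 26650854921601 + 1282239855260√432
(1351+65√432)^5 = 72010600134783751 + 3464611614360325√432

1351 65
3650401 175630
9863382151 474552195
26650854921601 1282239855260
72010600134783751 3464611614360325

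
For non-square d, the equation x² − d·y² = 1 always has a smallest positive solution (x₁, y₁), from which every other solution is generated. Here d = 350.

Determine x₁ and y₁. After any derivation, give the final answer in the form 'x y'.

d=350: √d = [18; 1,2,2,2,1,36] (ℓ=6, even), read p_5/q_5
step 0: (18, 1)  from 18·(1,0) + (0,1)
…
step 2: (56, 3)  from 2·(19,1) + (18,1)
step 3: (131, 7)  from 2·(56,3) + (19,1)
step 4: (318, 17)  from 2·(131,7) + (56,3)
step 5: (449, 24)  from 1·(318,17) + (131,7)
(x₁, y₁) = (449, 24);  449² − 350·24² = 1 ✓

449 24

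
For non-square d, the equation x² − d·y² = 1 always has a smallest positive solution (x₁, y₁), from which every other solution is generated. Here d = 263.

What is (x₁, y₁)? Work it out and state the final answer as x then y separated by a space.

√263 → a₀=16, period (4,1,1,1,1,15,1,1,1,1,4,32); ℓ=12 even so k=11
k=0  a_k=16  p_k/q_k = 16/1
k=1  a_k=4  p_k/q_k = 65/4
…
k=4  a_k=1  p_k/q_k = 227/14
k=5  a_k=1  p_k/q_k = 373/23
…
k=7  a_k=1  p_k/q_k = 6195/382
…
k=9  a_k=1  p_k/q_k = 18212/1123
k=10  a_k=1  p_k/q_k = 30229/1864
k=11  a_k=4  p_k/q_k = 139128/8579
→ (139128, 8579).  Check: 139128²=19356600384, 263·8579²=19356600383, difference 1.

139128 8579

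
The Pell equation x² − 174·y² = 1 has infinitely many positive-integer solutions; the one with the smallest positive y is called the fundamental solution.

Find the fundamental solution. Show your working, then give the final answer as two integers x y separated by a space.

[13; 5,4,5,26] for √174; ℓ=4 ⇒ convergent index 3
k=0  a_k=13  p_k/q_k = 13/1
…
k=2  a_k=4  p_k/q_k = 277/21
k=3  a_k=5  p_k/q_k = 1451/110
(x₁, y₁) = (1451, 110);  1451² − 174·110² = 1 ✓

1451 110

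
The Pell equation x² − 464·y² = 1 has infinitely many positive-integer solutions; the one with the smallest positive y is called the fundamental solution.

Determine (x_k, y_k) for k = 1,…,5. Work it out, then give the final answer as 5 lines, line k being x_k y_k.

√464 = [21; 1,1,5,1,1,1,5,1,1,42, …], period ℓ=10 (even) → k=9
k=0  a_k=21  p_k/q_k = 21/1
k=1  a_k=1  p_k/q_k = 22/1
k=2  a_k=1  p_k/q_k = 43/2
k=3  a_k=5  p_k/q_k = 237/11
…
k=5  a_k=1  p_k/q_k = 517/24
k=6  a_k=1  p_k/q_k = 797/37
k=7  a_k=5  p_k/q_k = 4502/209
k=8  a_k=1  p_k/q_k = 5299/246
k=9  a_k=1  p_k/q_k = 9801/455
→ (9801, 455).  Check: 9801²=96059601, 464·455²=96059600, difference 1.
n=2: (9801,455)∘(9801,455) = (9801·9801+464·455·455, 9801·455+455·9801) = (192119201,8918910)
n=3: (192119201,8918910)∘(9801,455) = (9801·192119201+464·455·8918910, 9801·8918910+455·192119201) = (3765920568201,174828473365)
n=4: (3765920568201,174828473365)∘(9801,455) = (9801·3765920568201+464·455·174828473365, 9801·174828473365+455·3765920568201) = (73819574785756801,3426987725981820)
n=5: (73819574785756801,3426987725981820)∘(9801,455) = (9801·73819574785756801+464·455·3426987725981820, 9801·3426987725981820+455·73819574785756801) = (1447011301184484245001,67175813229867162275)

9801 455
192119201 8918910
3765920568201 174828473365
73819574785756801 3426987725981820
1447011301184484245001 67175813229867162275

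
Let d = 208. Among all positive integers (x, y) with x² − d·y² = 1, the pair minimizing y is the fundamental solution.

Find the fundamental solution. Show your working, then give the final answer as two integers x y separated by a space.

[14; 2,2,1,2,2,28] for √208; ℓ=6 ⇒ convergent index 5
k=0  a_k=14  p_k/q_k = 14/1
k=1  a_k=2  p_k/q_k = 29/2
…
k=4  a_k=2  p_k/q_k = 274/19
k=5  a_k=2  p_k/q_k = 649/45
(x₁, y₁) = (649, 45);  649² − 208·45² = 1 ✓

649 45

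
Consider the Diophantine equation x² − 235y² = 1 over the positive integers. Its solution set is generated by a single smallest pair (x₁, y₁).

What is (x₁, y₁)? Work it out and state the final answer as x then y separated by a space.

46 3

√235 → a₀=15, period (3,30); ℓ=2 even so k=1
a_0=15:  p_0=15·1+0=15,  q_0=15·0+1=1
a_1=3:  p_1=3·15+1=46,  q_1=3·1+0=3
→ (46, 3).  Check: 46²=2116, 235·3²=2115, difference 1.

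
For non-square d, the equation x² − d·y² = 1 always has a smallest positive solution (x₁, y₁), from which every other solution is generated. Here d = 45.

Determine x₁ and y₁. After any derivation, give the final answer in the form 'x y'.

161 24

[6; 1,2,2,2,1,12] for √45; ℓ=6 ⇒ convergent index 5
k=0  a_k=6  p_k/q_k = 6/1
k=1  a_k=1  p_k/q_k = 7/1
k=2  a_k=2  p_k/q_k = 20/3
…
k=4  a_k=2  p_k/q_k = 114/17
k=5  a_k=1  p_k/q_k = 161/24
→ (161, 24).  Check: 161²=25921, 45·24²=25920, difference 1.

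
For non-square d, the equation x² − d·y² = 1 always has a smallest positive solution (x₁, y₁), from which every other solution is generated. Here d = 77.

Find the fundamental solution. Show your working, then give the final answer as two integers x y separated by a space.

351 40

√77 → a₀=8, period (1,3,2,3,1,16); ℓ=6 even so k=5
a_0=8:  p_0=8·1+0=8,  q_0=8·0+1=1
…
a_4=3:  p_4=3·79+35=272,  q_4=3·9+4=31
a_5=1:  p_5=1·272+79=351,  q_5=1·31+9=40
(x₁, y₁) = (351, 40);  351² − 77·40² = 1 ✓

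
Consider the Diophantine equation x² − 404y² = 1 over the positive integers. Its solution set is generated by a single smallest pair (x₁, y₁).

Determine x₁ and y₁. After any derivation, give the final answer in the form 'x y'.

[20; 10,40] for √404; ℓ=2 ⇒ convergent index 1
step 0: (20, 1)  from 20·(1,0) + (0,1)
step 1: (201, 10)  from 10·(20,1) + (1,0)
(x₁, y₁) = (201, 10);  201² − 404·10² = 1 ✓

201 10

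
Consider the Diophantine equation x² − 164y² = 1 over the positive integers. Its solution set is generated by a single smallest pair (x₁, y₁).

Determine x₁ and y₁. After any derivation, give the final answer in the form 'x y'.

2049 160

√164 → a₀=12, period (1,4,6,4,1,24); ℓ=6 even so k=5
a_0=12:  p_0=12·1+0=12,  q_0=12·0+1=1
…
a_3=6:  p_3=6·64+13=397,  q_3=6·5+1=31
a_4=4:  p_4=4·397+64=1652,  q_4=4·31+5=129
a_5=1:  p_5=1·1652+397=2049,  q_5=1·129+31=160
(x₁, y₁) = (2049, 160);  2049² − 164·160² = 1 ✓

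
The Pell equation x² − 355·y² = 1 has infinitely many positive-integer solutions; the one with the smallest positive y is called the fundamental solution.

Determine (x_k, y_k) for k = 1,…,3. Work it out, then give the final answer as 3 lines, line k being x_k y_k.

954809 50676
1823320452961 96771801768
3481845556741524089 184797174548553948

[18; 1,5,3,3,1,6,1,3,3,5,1,36] for √355; ℓ=12 ⇒ convergent index 11
a_0=18:  p_0=18·1+0=18,  q_0=18·0+1=1
…
a_2=5:  p_2=5·19+18=113,  q_2=5·1+1=6
…
a_8=3:  p_8=3·12002+10457=46463,  q_8=3·637+555=2466
a_9=3:  p_9=3·46463+12002=151391,  q_9=3·2466+637=8035
a_10=5:  p_10=5·151391+46463=803418,  q_10=5·8035+2466=42641
a_11=1:  p_11=1·803418+151391=954809,  q_11=1·42641+8035=50676
fundamental: x₁=954809, y₁=50676  (since 911660226481 − 355·2568056976 = 1)
k=2:  x_2 = 954809·954809+355·50676·50676 = 1823320452961,  y_2 = 954809·50676+50676·954809 = 96771801768
k=3:  x_3 = 954809·1823320452961+355·50676·96771801768 = 3481845556741524089,  y_3 = 954809·96771801768+50676·1823320452961 = 184797174548553948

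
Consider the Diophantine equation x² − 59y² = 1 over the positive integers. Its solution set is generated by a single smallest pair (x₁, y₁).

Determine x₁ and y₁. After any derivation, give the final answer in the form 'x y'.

d=59: √d = [7; 1,2,7,2,1,14] (ℓ=6, even), read p_5/q_5
k=0  a_k=7  p_k/q_k = 7/1
k=1  a_k=1  p_k/q_k = 8/1
…
k=3  a_k=7  p_k/q_k = 169/22
k=4  a_k=2  p_k/q_k = 361/47
k=5  a_k=1  p_k/q_k = 530/69
(x₁, y₁) = (530, 69);  530² − 59·69² = 1 ✓

530 69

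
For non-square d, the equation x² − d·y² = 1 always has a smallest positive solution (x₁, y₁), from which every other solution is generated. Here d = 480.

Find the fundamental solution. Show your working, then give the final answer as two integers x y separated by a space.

241 11

[21; 1,9,1,42] for √480; ℓ=4 ⇒ convergent index 3
a_0=21:  p_0=21·1+0=21,  q_0=21·0+1=1
…
a_2=9:  p_2=9·22+21=219,  q_2=9·1+1=10
a_3=1:  p_3=1·219+22=241,  q_3=1·10+1=11
(x₁, y₁) = (241, 11);  241² − 480·11² = 1 ✓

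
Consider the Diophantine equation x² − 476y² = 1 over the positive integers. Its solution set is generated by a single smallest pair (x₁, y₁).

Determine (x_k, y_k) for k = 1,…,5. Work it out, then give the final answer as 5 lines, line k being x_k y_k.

[21; 1,4,2,10,2,4,1,42] for √476; ℓ=8 ⇒ convergent index 7
k=0  a_k=21  p_k/q_k = 21/1
k=1  a_k=1  p_k/q_k = 22/1
k=2  a_k=4  p_k/q_k = 109/5
k=3  a_k=2  p_k/q_k = 240/11
k=4  a_k=10  p_k/q_k = 2509/115
…
k=6  a_k=4  p_k/q_k = 23541/1079
k=7  a_k=1  p_k/q_k = 28799/1320
fundamental: x₁=28799, y₁=1320  (since 829382401 − 476·1742400 = 1)
k=2:  x_2 = 28799·28799+476·1320·1320 = 1658764801,  y_2 = 28799·1320+1320·28799 = 76029360
k=3:  x_3 = 28799·1658764801+476·1320·76029360 = 95541534979199,  y_3 = 28799·76029360+1320·1658764801 = 4379139075960
k=4:  x_4 = 28799·95541534979199+476·1320·4379139075960 = 5503001330073139201,  y_4 = 28799·4379139075960+1320·95541534979199 = 252229652421114720
k=5:  x_5 = 28799·5503001330073139201+476·1320·252229652421114720 = 316961870514011136719999,  y_5 = 28799·252229652421114720+1320·5503001330073139201 = 14527923515772226566600

28799 1320
1658764801 76029360
95541534979199 4379139075960
5503001330073139201 252229652421114720
316961870514011136719999 14527923515772226566600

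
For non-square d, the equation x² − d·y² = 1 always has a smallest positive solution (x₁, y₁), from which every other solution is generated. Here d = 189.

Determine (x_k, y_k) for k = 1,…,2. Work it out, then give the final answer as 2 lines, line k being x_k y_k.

55 4
6049 440

√189 → a₀=13, period (1,2,1,26); ℓ=4 even so k=3
i=0: a=13 ⇒ p=13, q=1
…
i=2: a=2 ⇒ p=41, q=3
i=3: a=1 ⇒ p=55, q=4
→ (55, 4).  Check: 55²=3025, 189·4²=3024, difference 1.
n=2: (55,4)∘(55,4) = (55·55+189·4·4, 55·4+4·55) = (6049,440)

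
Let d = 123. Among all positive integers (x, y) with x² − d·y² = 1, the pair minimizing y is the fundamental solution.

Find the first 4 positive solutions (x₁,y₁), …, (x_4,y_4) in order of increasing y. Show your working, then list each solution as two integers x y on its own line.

122 11
29767 2684
7263026 654885
1772148577 159789256

d=123: √d = [11; 11,22] (ℓ=2, even), read p_1/q_1
a_0=11:  p_0=11·1+0=11,  q_0=11·0+1=1
a_1=11:  p_1=11·11+1=122,  q_1=11·1+0=11
→ (122, 11).  Check: 122²=14884, 123·11²=14883, difference 1.
(122+11√123)^2 = 29767 + 2684√123
(122+11√123)^3 = 7263026 + 654885√123
(122+11√123)^4 = 1772148577 + 159789256√123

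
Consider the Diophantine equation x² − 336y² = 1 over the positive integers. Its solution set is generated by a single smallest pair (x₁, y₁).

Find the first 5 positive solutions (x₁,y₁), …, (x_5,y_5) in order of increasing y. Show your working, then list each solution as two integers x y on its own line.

√336 = [18; 3,36, …], period ℓ=2 (even) → k=1
k=0  a_k=18  p_k/q_k = 18/1
k=1  a_k=3  p_k/q_k = 55/3
(x₁, y₁) = (55, 3);  55² − 336·3² = 1 ✓
n=2: (55,3)∘(55,3) = (55·55+336·3·3, 55·3+3·55) = (6049,330)
n=3: (6049,330)∘(55,3) = (55·6049+336·3·330, 55·330+3·6049) = (665335,36297)
n=4: (665335,36297)∘(55,3) = (55·665335+336·3·36297, 55·36297+3·665335) = (73180801,3992340)
n=5: (73180801,3992340)∘(55,3) = (55·73180801+336·3·3992340, 55·3992340+3·73180801) = (8049222775,439121103)

55 3
6049 330
665335 36297
73180801 3992340
8049222775 439121103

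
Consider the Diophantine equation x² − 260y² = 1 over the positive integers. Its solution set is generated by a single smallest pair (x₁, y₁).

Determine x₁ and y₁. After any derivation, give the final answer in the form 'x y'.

129 8

√260 → a₀=16, period (8,32); ℓ=2 even so k=1
i=0: a=16 ⇒ p=16, q=1
i=1: a=8 ⇒ p=129, q=8
(x₁, y₁) = (129, 8);  129² − 260·8² = 1 ✓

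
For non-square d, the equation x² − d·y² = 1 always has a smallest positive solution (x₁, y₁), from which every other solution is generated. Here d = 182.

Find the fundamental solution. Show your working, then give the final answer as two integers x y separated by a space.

[13; 2,26] for √182; ℓ=2 ⇒ convergent index 1
a_0=13:  p_0=13·1+0=13,  q_0=13·0+1=1
a_1=2:  p_1=2·13+1=27,  q_1=2·1+0=2
→ (27, 2).  Check: 27²=729, 182·2²=728, difference 1.

27 2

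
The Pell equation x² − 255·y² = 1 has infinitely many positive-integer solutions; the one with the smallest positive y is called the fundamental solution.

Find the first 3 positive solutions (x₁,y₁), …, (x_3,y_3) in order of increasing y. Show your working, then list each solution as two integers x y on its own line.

[15; 1,30] for √255; ℓ=2 ⇒ convergent index 1
a_0=15:  p_0=15·1+0=15,  q_0=15·0+1=1
a_1=1:  p_1=1·15+1=16,  q_1=1·1+0=1
(x₁, y₁) = (16, 1);  16² − 255·1² = 1 ✓
k=2:  x_2 = 16·16+255·1·1 = 511,  y_2 = 16·1+1·16 = 32
k=3:  x_3 = 16·511+255·1·32 = 16336,  y_3 = 16·32+1·511 = 1023

16 1
511 32
16336 1023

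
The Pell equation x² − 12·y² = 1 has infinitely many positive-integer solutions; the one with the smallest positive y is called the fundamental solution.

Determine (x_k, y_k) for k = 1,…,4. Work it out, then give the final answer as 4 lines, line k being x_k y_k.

7 2
97 28
1351 390
18817 5432

[3; 2,6] for √12; ℓ=2 ⇒ convergent index 1
i=0: a=3 ⇒ p=3, q=1
i=1: a=2 ⇒ p=7, q=2
fundamental: x₁=7, y₁=2  (since 49 − 12·4 = 1)
k=2:  x_2 = 7·7+12·2·2 = 97,  y_2 = 7·2+2·7 = 28
k=3:  x_3 = 7·97+12·2·28 = 1351,  y_3 = 7·28+2·97 = 390
k=4:  x_4 = 7·1351+12·2·390 = 18817,  y_4 = 7·390+2·1351 = 5432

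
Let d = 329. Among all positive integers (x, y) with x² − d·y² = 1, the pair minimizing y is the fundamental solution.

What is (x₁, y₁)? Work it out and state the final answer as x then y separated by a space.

√329 = [18; 7,4,2,1,1,4,1,1,2,4,7,36, …], period ℓ=12 (even) → k=11
k=0  a_k=18  p_k/q_k = 18/1
…
k=3  a_k=2  p_k/q_k = 1179/65
k=4  a_k=1  p_k/q_k = 1705/94
…
k=7  a_k=1  p_k/q_k = 16125/889
…
k=9  a_k=2  p_k/q_k = 74857/4127
k=10  a_k=4  p_k/q_k = 328794/18127
k=11  a_k=7  p_k/q_k = 2376415/131016
(x₁, y₁) = (2376415, 131016);  2376415² − 329·131016² = 1 ✓

2376415 131016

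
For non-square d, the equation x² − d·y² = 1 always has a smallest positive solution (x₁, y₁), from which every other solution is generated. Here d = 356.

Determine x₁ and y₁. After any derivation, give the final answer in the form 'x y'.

√356 → a₀=18, period (1,6,1,1,2,…,6,1,36); ℓ=14 even so k=13
step 0: (18, 1)  from 18·(1,0) + (0,1)
step 1: (19, 1)  from 1·(18,1) + (1,0)
step 2: (132, 7)  from 6·(19,1) + (18,1)
…
step 4: (283, 15)  from 1·(151,8) + (132,7)
…
step 6: (1000, 53)  from 1·(717,38) + (283,15)
step 7: (8717, 462)  from 8·(1000,53) + (717,38)
…
step 9: (28151, 1492)  from 2·(9717,515) + (8717,462)
…
step 11: (66019, 3499)  from 1·(37868,2007) + (28151,1492)
step 12: (433982, 23001)  from 6·(66019,3499) + (37868,2007)
step 13: (500001, 26500)  from 1·(433982,23001) + (66019,3499)
(x₁, y₁) = (500001, 26500);  500001² − 356·26500² = 1 ✓

500001 26500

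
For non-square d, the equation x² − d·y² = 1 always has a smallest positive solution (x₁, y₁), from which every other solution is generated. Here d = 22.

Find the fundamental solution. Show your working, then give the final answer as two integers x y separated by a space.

√22 → a₀=4, period (1,2,4,2,1,8); ℓ=6 even so k=5
step 0: (4, 1)  from 4·(1,0) + (0,1)
…
step 2: (14, 3)  from 2·(5,1) + (4,1)
…
step 4: (136, 29)  from 2·(61,13) + (14,3)
step 5: (197, 42)  from 1·(136,29) + (61,13)
(x₁, y₁) = (197, 42);  197² − 22·42² = 1 ✓

197 42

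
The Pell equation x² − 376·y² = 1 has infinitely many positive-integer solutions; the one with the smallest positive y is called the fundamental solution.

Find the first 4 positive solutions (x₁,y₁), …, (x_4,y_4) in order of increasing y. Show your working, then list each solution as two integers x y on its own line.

2143295 110532
9187426914049 473805365880
39382732335491159615 2031009343327438668
168817626601983862467148801 8706104341013491514496240

[19; 2,1,1,3,1,…,1,2,38] for √376; ℓ=16 ⇒ convergent index 15
step 0: (19, 1)  from 19·(1,0) + (0,1)
step 1: (39, 2)  from 2·(19,1) + (1,0)
step 2: (58, 3)  from 1·(39,2) + (19,1)
…
step 4: (349, 18)  from 3·(97,5) + (58,3)
…
step 6: (1241, 64)  from 2·(446,23) + (349,18)
…
step 8: (12953, 668)  from 4·(2928,151) + (1241,64)
step 9: (28834, 1487)  from 2·(12953,668) + (2928,151)
…
step 14: (837427, 43187)  from 1·(468441,24158) + (368986,19029)
step 15: (2143295, 110532)  from 2·(837427,43187) + (468441,24158)
→ (2143295, 110532).  Check: 2143295²=4593713457025, 376·110532²=4593713457024, difference 1.
k=2:  x_2 = 2143295·2143295+376·110532·110532 = 9187426914049,  y_2 = 2143295·110532+110532·2143295 = 473805365880
k=3:  x_3 = 2143295·9187426914049+376·110532·473805365880 = 39382732335491159615,  y_3 = 2143295·473805365880+110532·9187426914049 = 2031009343327438668
k=4:  x_4 = 2143295·39382732335491159615+376·110532·2031009343327438668 = 168817626601983862467148801,  y_4 = 2143295·2031009343327438668+110532·39382732335491159615 = 8706104341013491514496240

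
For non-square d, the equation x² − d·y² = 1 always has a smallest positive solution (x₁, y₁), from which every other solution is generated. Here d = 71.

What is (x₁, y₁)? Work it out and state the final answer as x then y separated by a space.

3480 413

√71 = [8; 2,2,1,7,1,2,2,16, …], period ℓ=8 (even) → k=7
step 0: (8, 1)  from 8·(1,0) + (0,1)
step 1: (17, 2)  from 2·(8,1) + (1,0)
step 2: (42, 5)  from 2·(17,2) + (8,1)
step 3: (59, 7)  from 1·(42,5) + (17,2)
step 4: (455, 54)  from 7·(59,7) + (42,5)
step 5: (514, 61)  from 1·(455,54) + (59,7)
step 6: (1483, 176)  from 2·(514,61) + (455,54)
step 7: (3480, 413)  from 2·(1483,176) + (514,61)
→ (3480, 413).  Check: 3480²=12110400, 71·413²=12110399, difference 1.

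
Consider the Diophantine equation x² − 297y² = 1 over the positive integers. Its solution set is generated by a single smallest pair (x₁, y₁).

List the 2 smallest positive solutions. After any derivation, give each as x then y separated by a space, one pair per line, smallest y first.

d=297: √d = [17; 4,3,1,1,2,1,1,3,4,34] (ℓ=10, even), read p_9/q_9
k=0  a_k=17  p_k/q_k = 17/1
k=1  a_k=4  p_k/q_k = 69/4
k=2  a_k=3  p_k/q_k = 224/13
k=3  a_k=1  p_k/q_k = 293/17
k=4  a_k=1  p_k/q_k = 517/30
k=5  a_k=2  p_k/q_k = 1327/77
k=6  a_k=1  p_k/q_k = 1844/107
…
k=8  a_k=3  p_k/q_k = 11357/659
k=9  a_k=4  p_k/q_k = 48599/2820
fundamental: x₁=48599, y₁=2820  (since 2361862801 − 297·7952400 = 1)
n=2: (48599,2820)∘(48599,2820) = (48599·48599+297·2820·2820, 48599·2820+2820·48599) = (4723725601,274098360)

48599 2820
4723725601 274098360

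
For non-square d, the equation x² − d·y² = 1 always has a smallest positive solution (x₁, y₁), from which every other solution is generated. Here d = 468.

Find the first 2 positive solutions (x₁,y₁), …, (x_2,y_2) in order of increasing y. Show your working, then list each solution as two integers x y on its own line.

√468 = [21; 1,1,1,2,1,1,1,42, …], period ℓ=8 (even) → k=7
a_0=21:  p_0=21·1+0=21,  q_0=21·0+1=1
…
a_2=1:  p_2=1·22+21=43,  q_2=1·1+1=2
a_3=1:  p_3=1·43+22=65,  q_3=1·2+1=3
…
a_6=1:  p_6=1·238+173=411,  q_6=1·11+8=19
a_7=1:  p_7=1·411+238=649,  q_7=1·19+11=30
fundamental: x₁=649, y₁=30  (since 421201 − 468·900 = 1)
k=2:  x_2 = 649·649+468·30·30 = 842401,  y_2 = 649·30+30·649 = 38940

649 30
842401 38940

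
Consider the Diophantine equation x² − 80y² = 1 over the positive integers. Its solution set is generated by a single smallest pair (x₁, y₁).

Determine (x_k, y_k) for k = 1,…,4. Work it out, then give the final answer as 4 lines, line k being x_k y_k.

9 1
161 18
2889 323
51841 5796

[8; 1,16] for √80; ℓ=2 ⇒ convergent index 1
k=0  a_k=8  p_k/q_k = 8/1
k=1  a_k=1  p_k/q_k = 9/1
→ (9, 1).  Check: 9²=81, 80·1²=80, difference 1.
(x_2, y_2) = (9·9 + 80·1·1, 9·1 + 1·9) = (161, 18)
(x_3, y_3) = (9·161 + 80·1·18, 9·18 + 1·161) = (2889, 323)
(x_4, y_4) = (9·2889 + 80·1·323, 9·323 + 1·2889) = (51841, 5796)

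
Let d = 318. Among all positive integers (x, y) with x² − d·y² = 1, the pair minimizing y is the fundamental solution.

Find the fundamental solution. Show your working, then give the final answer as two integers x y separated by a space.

√318 = [17; 1,4,1,34, …], period ℓ=4 (even) → k=3
step 0: (17, 1)  from 17·(1,0) + (0,1)
…
step 2: (89, 5)  from 4·(18,1) + (17,1)
step 3: (107, 6)  from 1·(89,5) + (18,1)
→ (107, 6).  Check: 107²=11449, 318·6²=11448, difference 1.

107 6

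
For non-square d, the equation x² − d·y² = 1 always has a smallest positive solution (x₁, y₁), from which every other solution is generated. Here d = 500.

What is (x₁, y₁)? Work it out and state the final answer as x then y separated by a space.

d=500: √d = [22; 2,1,3,2,1,…,1,2,44] (ℓ=14, even), read p_13/q_13
k=0  a_k=22  p_k/q_k = 22/1
…
k=2  a_k=1  p_k/q_k = 67/3
…
k=4  a_k=2  p_k/q_k = 559/25
k=5  a_k=1  p_k/q_k = 805/36
…
k=11  a_k=3  p_k/q_k = 259205/11592
k=12  a_k=1  p_k/q_k = 335522/15005
k=13  a_k=2  p_k/q_k = 930249/41602
→ (930249, 41602).  Check: 930249²=865363202001, 500·41602²=865363202000, difference 1.

930249 41602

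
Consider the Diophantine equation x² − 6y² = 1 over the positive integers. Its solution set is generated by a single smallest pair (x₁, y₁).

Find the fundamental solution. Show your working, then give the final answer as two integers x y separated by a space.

√6 = [2; 2,4, …], period ℓ=2 (even) → k=1
a_0=2:  p_0=2·1+0=2,  q_0=2·0+1=1
a_1=2:  p_1=2·2+1=5,  q_1=2·1+0=2
fundamental: x₁=5, y₁=2  (since 25 − 6·4 = 1)

5 2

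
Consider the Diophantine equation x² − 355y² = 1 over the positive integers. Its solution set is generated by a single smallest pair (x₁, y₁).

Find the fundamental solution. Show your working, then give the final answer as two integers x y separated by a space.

[18; 1,5,3,3,1,6,1,3,3,5,1,36] for √355; ℓ=12 ⇒ convergent index 11
k=0  a_k=18  p_k/q_k = 18/1
…
k=3  a_k=3  p_k/q_k = 358/19
k=4  a_k=3  p_k/q_k = 1187/63
…
k=6  a_k=6  p_k/q_k = 10457/555
…
k=8  a_k=3  p_k/q_k = 46463/2466
k=9  a_k=3  p_k/q_k = 151391/8035
k=10  a_k=5  p_k/q_k = 803418/42641
k=11  a_k=1  p_k/q_k = 954809/50676
→ (954809, 50676).  Check: 954809²=911660226481, 355·50676²=911660226480, difference 1.

954809 50676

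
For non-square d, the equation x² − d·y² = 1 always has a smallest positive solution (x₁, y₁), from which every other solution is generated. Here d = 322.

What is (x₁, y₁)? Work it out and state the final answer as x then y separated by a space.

323 18

d=322: √d = [17; 1,16,1,34] (ℓ=4, even), read p_3/q_3
k=0  a_k=17  p_k/q_k = 17/1
k=1  a_k=1  p_k/q_k = 18/1
k=2  a_k=16  p_k/q_k = 305/17
k=3  a_k=1  p_k/q_k = 323/18
fundamental: x₁=323, y₁=18  (since 104329 − 322·324 = 1)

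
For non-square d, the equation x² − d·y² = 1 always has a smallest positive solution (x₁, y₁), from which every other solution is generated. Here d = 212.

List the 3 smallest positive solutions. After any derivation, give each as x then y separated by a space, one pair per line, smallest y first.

[14; 1,1,3,1,1,…,1,1,28] for √212; ℓ=14 ⇒ convergent index 13
a_0=14:  p_0=14·1+0=14,  q_0=14·0+1=1
…
a_3=3:  p_3=3·29+15=102,  q_3=3·2+1=7
…
a_8=1:  p_8=1·2417+364=2781,  q_8=1·166+25=191
…
a_12=1:  p_12=1·29135+7979=37114,  q_12=1·2001+548=2549
a_13=1:  p_13=1·37114+29135=66249,  q_13=1·2549+2001=4550
(x₁, y₁) = (66249, 4550);  66249² − 212·4550² = 1 ✓
k=2:  x_2 = 66249·66249+212·4550·4550 = 8777860001,  y_2 = 66249·4550+4550·66249 = 602865900
k=3:  x_3 = 66249·8777860001+212·4550·602865900 = 1163048894346249,  y_3 = 66249·602865900+4550·8777860001 = 79878526013650

66249 4550
8777860001 602865900
1163048894346249 79878526013650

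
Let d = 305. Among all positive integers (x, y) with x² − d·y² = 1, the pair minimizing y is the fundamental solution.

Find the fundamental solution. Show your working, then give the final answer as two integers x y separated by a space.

√305 → a₀=17, period (2,6,2,34); ℓ=4 even so k=3
k=0  a_k=17  p_k/q_k = 17/1
…
k=2  a_k=6  p_k/q_k = 227/13
k=3  a_k=2  p_k/q_k = 489/28
→ (489, 28).  Check: 489²=239121, 305·28²=239120, difference 1.

489 28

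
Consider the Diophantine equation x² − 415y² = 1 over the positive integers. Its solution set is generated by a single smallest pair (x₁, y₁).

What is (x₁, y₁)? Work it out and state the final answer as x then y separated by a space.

[20; 2,1,2,4,6,…,1,2,40] for √415; ℓ=16 ⇒ convergent index 15
i=0: a=20 ⇒ p=20, q=1
…
i=2: a=1 ⇒ p=61, q=3
…
i=4: a=4 ⇒ p=713, q=35
i=5: a=6 ⇒ p=4441, q=218
…
i=12: a=4 ⇒ p=2110961, q=103623
i=13: a=2 ⇒ p=4730294, q=232201
i=14: a=1 ⇒ p=6841255, q=335824
i=15: a=2 ⇒ p=18412804, q=903849
→ (18412804, 903849).  Check: 18412804²=339031351142416, 415·903849²=339031351142415, difference 1.

18412804 903849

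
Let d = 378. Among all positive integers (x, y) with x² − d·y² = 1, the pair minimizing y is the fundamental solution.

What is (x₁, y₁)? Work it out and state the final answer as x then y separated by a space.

8749 450

[19; 2,3,1,4,1,3,2,38] for √378; ℓ=8 ⇒ convergent index 7
k=0  a_k=19  p_k/q_k = 19/1
k=1  a_k=2  p_k/q_k = 39/2
k=2  a_k=3  p_k/q_k = 136/7
…
k=5  a_k=1  p_k/q_k = 1011/52
k=6  a_k=3  p_k/q_k = 3869/199
k=7  a_k=2  p_k/q_k = 8749/450
→ (8749, 450).  Check: 8749²=76545001, 378·450²=76545000, difference 1.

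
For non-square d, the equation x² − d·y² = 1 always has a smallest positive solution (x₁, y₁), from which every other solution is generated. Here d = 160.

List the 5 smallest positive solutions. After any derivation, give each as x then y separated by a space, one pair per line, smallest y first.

721 57
1039681 82194
1499219281 118523691
2161873163521 170911080228
3117419602578001 246453659165085

√160 → a₀=12, period (1,1,1,5,1,1,1,24); ℓ=8 even so k=7
k=0  a_k=12  p_k/q_k = 12/1
…
k=2  a_k=1  p_k/q_k = 25/2
k=3  a_k=1  p_k/q_k = 38/3
k=4  a_k=5  p_k/q_k = 215/17
…
k=6  a_k=1  p_k/q_k = 468/37
k=7  a_k=1  p_k/q_k = 721/57
→ (721, 57).  Check: 721²=519841, 160·57²=519840, difference 1.
n=2: (721,57)∘(721,57) = (721·721+160·57·57, 721·57+57·721) = (1039681,82194)
n=3: (1039681,82194)∘(721,57) = (721·1039681+160·57·82194, 721·82194+57·1039681) = (1499219281,118523691)
n=4: (1499219281,118523691)∘(721,57) = (721·1499219281+160·57·118523691, 721·118523691+57·1499219281) = (2161873163521,170911080228)
n=5: (2161873163521,170911080228)∘(721,57) = (721·2161873163521+160·57·170911080228, 721·170911080228+57·2161873163521) = (3117419602578001,246453659165085)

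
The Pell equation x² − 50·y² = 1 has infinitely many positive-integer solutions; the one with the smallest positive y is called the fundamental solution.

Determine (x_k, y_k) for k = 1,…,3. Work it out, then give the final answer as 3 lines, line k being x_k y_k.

√50 → a₀=7, period (14); ℓ=1 odd so k=1
a_0=7:  p_0=7·1+0=7,  q_0=7·0+1=1
a_1=14:  p_1=14·7+1=99,  q_1=14·1+0=14
fundamental: x₁=99, y₁=14  (since 9801 − 50·196 = 1)
(x_2, y_2) = (99·99 + 50·14·14, 99·14 + 14·99) = (19601, 2772)
(x_3, y_3) = (99·19601 + 50·14·2772, 99·2772 + 14·19601) = (3880899, 548842)

99 14
19601 2772
3880899 548842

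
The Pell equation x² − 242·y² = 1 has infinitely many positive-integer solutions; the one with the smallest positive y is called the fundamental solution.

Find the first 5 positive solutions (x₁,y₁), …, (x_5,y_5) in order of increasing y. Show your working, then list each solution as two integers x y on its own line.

[15; 1,1,3,1,14,1,3,1,1,30] for √242; ℓ=10 ⇒ convergent index 9
a_0=15:  p_0=15·1+0=15,  q_0=15·0+1=1
…
a_2=1:  p_2=1·16+15=31,  q_2=1·1+1=2
a_3=3:  p_3=3·31+16=109,  q_3=3·2+1=7
…
a_6=1:  p_6=1·2069+140=2209,  q_6=1·133+9=142
a_7=3:  p_7=3·2209+2069=8696,  q_7=3·142+133=559
a_8=1:  p_8=1·8696+2209=10905,  q_8=1·559+142=701
a_9=1:  p_9=1·10905+8696=19601,  q_9=1·701+559=1260
fundamental: x₁=19601, y₁=1260  (since 384199201 − 242·1587600 = 1)
k=2:  x_2 = 19601·19601+242·1260·1260 = 768398401,  y_2 = 19601·1260+1260·19601 = 49394520
k=3:  x_3 = 19601·768398401+242·1260·49394520 = 30122754096401,  y_3 = 19601·49394520+1260·768398401 = 1936363971780
k=4:  x_4 = 19601·30122754096401+242·1260·1936363971780 = 1180872205318713601,  y_4 = 19601·1936363971780+1260·30122754096401 = 75909340372325040
k=5:  x_5 = 19601·1180872205318713601+242·1260·75909340372325040 = 46292552162781456490001,  y_5 = 19601·75909340372325040+1260·1180872205318713601 = 2975797959339522246300

19601 1260
768398401 49394520
30122754096401 1936363971780
1180872205318713601 75909340372325040
46292552162781456490001 2975797959339522246300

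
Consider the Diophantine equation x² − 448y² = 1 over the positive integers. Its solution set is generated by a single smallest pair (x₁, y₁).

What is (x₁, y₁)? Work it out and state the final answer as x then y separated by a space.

√448 → a₀=21, period (6,42); ℓ=2 even so k=1
k=0  a_k=21  p_k/q_k = 21/1
k=1  a_k=6  p_k/q_k = 127/6
fundamental: x₁=127, y₁=6  (since 16129 − 448·36 = 1)

127 6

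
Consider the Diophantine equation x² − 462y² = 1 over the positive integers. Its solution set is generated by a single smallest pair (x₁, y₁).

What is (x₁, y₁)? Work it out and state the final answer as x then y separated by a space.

√462 = [21; 2,42, …], period ℓ=2 (even) → k=1
i=0: a=21 ⇒ p=21, q=1
i=1: a=2 ⇒ p=43, q=2
→ (43, 2).  Check: 43²=1849, 462·2²=1848, difference 1.

43 2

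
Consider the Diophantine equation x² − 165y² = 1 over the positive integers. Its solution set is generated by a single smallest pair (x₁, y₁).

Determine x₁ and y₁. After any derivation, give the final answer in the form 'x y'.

1079 84

[12; 1,5,2,5,1,24] for √165; ℓ=6 ⇒ convergent index 5
a_0=12:  p_0=12·1+0=12,  q_0=12·0+1=1
…
a_2=5:  p_2=5·13+12=77,  q_2=5·1+1=6
…
a_4=5:  p_4=5·167+77=912,  q_4=5·13+6=71
a_5=1:  p_5=1·912+167=1079,  q_5=1·71+13=84
→ (1079, 84).  Check: 1079²=1164241, 165·84²=1164240, difference 1.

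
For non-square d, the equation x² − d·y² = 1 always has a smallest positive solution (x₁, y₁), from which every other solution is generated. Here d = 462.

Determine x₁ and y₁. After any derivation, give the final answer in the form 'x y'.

d=462: √d = [21; 2,42] (ℓ=2, even), read p_1/q_1
a_0=21:  p_0=21·1+0=21,  q_0=21·0+1=1
a_1=2:  p_1=2·21+1=43,  q_1=2·1+0=2
fundamental: x₁=43, y₁=2  (since 1849 − 462·4 = 1)

43 2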